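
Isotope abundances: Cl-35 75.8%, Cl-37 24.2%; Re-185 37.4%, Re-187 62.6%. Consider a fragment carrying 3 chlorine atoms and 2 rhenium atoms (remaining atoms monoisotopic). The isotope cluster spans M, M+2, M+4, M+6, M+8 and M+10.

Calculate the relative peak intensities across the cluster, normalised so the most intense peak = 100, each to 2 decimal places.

15.84 : 68.19 : 100.00 : 59.23 : 15.29 : 1.44

Chlorine pattern (n=3): 0.43551951 : 0.41713346 : 0.13317454 : 0.01417249
Rhenium pattern (n=2): 0.139876 : 0.468248 : 0.391876
Convolve the two distributions (both contribute in 2-u steps):
  M: 0.43551951×0.139876 = 0.060919
  M+2: 0.43551951×0.468248 + 0.41713346×0.139876 = 0.262278
  M+4: 0.43551951×0.391876 + 0.41713346×0.468248 + 0.13317454×0.139876 = 0.384619
  M+6: 0.41713346×0.391876 + 0.13317454×0.468248 + 0.01417249×0.139876 = 0.227806
  M+8: 0.13317454×0.391876 + 0.01417249×0.468248 = 0.058824
  M+10: 0.01417249×0.391876 = 0.005554
Scale to base peak (0.384619) = 100: 15.84 : 68.19 : 100.00 : 59.23 : 15.29 : 1.44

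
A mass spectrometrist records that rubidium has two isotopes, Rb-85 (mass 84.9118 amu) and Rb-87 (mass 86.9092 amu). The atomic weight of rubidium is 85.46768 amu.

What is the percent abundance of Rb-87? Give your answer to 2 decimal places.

With x = fraction of Rb-85 (so Rb-87 is 1 − x):
84.9118·x + 86.9092·(1 − x) = 85.46768
(84.9118 − 86.9092)·x = 85.46768 − 86.9092
x = -1.44152 / -1.9974 = 0.72170 → 72.17% Rb-85, 27.83% Rb-87.

27.83%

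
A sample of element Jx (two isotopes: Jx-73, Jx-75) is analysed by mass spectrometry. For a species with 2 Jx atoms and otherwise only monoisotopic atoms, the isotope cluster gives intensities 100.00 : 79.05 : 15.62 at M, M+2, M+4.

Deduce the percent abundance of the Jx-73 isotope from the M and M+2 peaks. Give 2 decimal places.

Let p = fractional abundance of Jx-73. I(M+2)/I(M) = [C(2,1)·p^1·(1−p)] / p^2 = 2·(1−p)/p = 79.05/100.00 = 0.7905
(1−p)/p = 0.7905/2 = 0.3952  ⇒  p = 1/(1 + 0.3952) = 0.7167
Jx-73: 71.67%, Jx-75: 28.33%.

71.67%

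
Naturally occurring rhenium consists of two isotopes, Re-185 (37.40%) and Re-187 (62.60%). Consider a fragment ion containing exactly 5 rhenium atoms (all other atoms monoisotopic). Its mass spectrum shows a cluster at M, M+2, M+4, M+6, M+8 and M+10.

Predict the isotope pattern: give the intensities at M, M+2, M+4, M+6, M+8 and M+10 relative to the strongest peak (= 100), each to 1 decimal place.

2.1 : 17.8 : 59.7 : 100.0 : 83.7 : 28.0

Each Re atom is independently Re-185 (p = 0.3740) or Re-187 (q = 0.6260); the cluster is the binomial expansion (p + q)^5.
P(M) = 0.3740^5 = 0.007317
P(M+2) = 5 × 0.3740^4 × 0.6260^1 = 0.061239
P(M+4) = 10 × 0.3740^3 × 0.6260^2 = 0.205005
P(M+6) = 10 × 0.3740^2 × 0.6260^3 = 0.343136
P(M+8) = 5 × 0.3740^1 × 0.6260^4 = 0.287170
P(M+10) = 0.6260^5 = 0.096133
The M+6 peak is largest (0.343136); scaling to 100 gives 2.1 : 17.8 : 59.7 : 100.0 : 83.7 : 28.0.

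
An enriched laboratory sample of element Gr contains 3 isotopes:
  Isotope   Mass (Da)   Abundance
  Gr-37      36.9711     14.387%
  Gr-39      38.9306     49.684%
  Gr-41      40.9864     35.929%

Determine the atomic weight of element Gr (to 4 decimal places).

Average mass = Σ (abundance × isotope mass) = 0.14387 × 36.9711 + 0.49684 × 38.9306 + 0.35929 × 40.9864
= 5.31903 + 19.34228 + 14.72600 = 39.38731 Da

39.3873 Da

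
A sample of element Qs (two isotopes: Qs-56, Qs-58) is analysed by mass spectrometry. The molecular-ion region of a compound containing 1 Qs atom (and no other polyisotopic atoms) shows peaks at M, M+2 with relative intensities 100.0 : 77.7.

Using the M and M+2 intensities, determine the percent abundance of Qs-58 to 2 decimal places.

43.73%

Write p for the Qs-56 fraction. I(M+2)/I(M) = [C(1,1)·p^0·(1−p)] / p^1 = 1·(1−p)/p = 77.7/100.0 = 0.7770
(1−p)/p = 0.7770/1 = 0.7770  ⇒  p = 1/(1 + 0.7770) = 0.5627
Qs-56: 56.27%, Qs-58: 43.73%.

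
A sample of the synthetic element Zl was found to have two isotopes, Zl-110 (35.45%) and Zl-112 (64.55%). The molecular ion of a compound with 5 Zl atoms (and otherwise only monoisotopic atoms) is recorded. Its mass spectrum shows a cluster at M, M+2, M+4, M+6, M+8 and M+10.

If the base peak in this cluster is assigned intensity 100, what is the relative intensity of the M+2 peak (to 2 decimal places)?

15.08

Binomial terms of (0.3545 + 0.6455)^5: M 0.0056, M+2 0.0510, M+4 0.1856, M+6 0.3380, M+8 0.3077, M+10 0.1121 → M+6 is the base peak.
P(M+6) = C(5,3) × 0.3545^2 × 0.6455^3 = 10 × 0.12567025 × 0.26896065 = 0.338004 (base)
P(M+2) = C(5,1) × 0.3545^4 × 0.6455^1 = 5 × 0.01579301 × 0.6455 = 0.050972
Relative intensity = 0.050972 / 0.338004 × 100 = 15.08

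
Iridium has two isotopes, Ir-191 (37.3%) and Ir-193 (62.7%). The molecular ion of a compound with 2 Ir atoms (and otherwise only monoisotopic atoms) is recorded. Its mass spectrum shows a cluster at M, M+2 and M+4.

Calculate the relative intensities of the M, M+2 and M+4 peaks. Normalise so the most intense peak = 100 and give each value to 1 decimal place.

Expanding (0.373 + 0.627)^2:
P(M) = 0.373^2 = 0.139129
P(M+2) = 2 × 0.373^1 × 0.627^1 = 0.467742
P(M+4) = 0.627^2 = 0.393129
The M+2 peak is largest (0.467742); scaling to 100 gives 29.7 : 100.0 : 84.0.

29.7 : 100.0 : 84.0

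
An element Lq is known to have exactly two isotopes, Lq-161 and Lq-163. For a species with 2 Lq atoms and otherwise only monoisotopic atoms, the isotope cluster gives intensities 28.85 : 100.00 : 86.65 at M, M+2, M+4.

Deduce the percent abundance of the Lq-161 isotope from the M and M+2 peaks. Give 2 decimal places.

Let p = fractional abundance of Lq-161. I(M+2)/I(M) = [C(2,1)·p^1·(1−p)] / p^2 = 2·(1−p)/p = 100.00/28.85 = 3.4662
(1−p)/p = 3.4662/2 = 1.7331  ⇒  p = 1/(1 + 1.7331) = 0.3659
Lq-161: 36.59%, Lq-163: 63.41%.

36.59%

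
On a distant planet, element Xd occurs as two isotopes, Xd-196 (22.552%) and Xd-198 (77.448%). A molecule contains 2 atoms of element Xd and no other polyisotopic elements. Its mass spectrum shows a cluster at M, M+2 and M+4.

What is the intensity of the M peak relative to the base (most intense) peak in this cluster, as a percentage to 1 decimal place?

(0.22552 + 0.77448)^2 gives M 0.0509, M+2 0.3493, M+4 0.5998; the largest is M+4.
P(M+4) = C(2,2) × 0.22552^0 × 0.77448^2 = 1 × 1.0000 × 0.59981927 = 0.599819 (base)
P(M) = C(2,0) × 0.22552^2 × 0.77448^0 = 1 × 0.05085927 × 1.0000 = 0.050859
Relative intensity = 0.050859 / 0.599819 × 100 = 8.5

8.5%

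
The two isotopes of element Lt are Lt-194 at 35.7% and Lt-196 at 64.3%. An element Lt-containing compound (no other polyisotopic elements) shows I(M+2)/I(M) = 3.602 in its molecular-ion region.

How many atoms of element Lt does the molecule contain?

For n independent Lt atoms, I(M+2)/I(M) = n · (abundance Lt-196) / (abundance Lt-194) = n · 0.643/0.357.
n = 3.602 × 0.357/0.643 = 2.00 ≈ 2

2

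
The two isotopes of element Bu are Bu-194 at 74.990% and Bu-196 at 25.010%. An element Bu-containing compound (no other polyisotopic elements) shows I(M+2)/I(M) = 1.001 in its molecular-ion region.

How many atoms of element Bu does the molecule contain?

3

With n Bu atoms, P(M+2)/P(M) = C(n,1)·p^(n−1)q / p^n = n·q/p = n · 0.25010/0.74990.
n = 1.001 × 0.74990/0.25010 = 3.00 ≈ 3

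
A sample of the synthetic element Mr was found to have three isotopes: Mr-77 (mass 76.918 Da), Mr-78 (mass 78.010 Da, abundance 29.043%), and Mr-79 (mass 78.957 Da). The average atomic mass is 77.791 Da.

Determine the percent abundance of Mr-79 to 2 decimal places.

27.26%

The remaining 70.957% is split between Mr-77 (fraction x) and Mr-79 (fraction 0.70957 − x).
Substituting: 76.918x + 78.957(0.70957 − x) = 55.1345557
(76.918 − 78.957)x = -0.89096279  ⇒  x = 0.43696, y = 0.27261
Mr-77: 43.70%, Mr-79: 27.26%.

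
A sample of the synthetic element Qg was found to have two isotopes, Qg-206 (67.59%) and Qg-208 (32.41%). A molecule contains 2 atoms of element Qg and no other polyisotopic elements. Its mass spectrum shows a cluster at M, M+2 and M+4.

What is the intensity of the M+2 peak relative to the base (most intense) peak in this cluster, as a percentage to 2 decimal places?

95.90%

(0.6759 + 0.3241)^2 gives M 0.4568, M+2 0.4381, M+4 0.1050; the largest is M.
P(M) = C(2,0) × 0.6759^2 × 0.3241^0 = 1 × 0.45684081 × 1.0000 = 0.456841 (base)
P(M+2) = C(2,1) × 0.6759^1 × 0.3241^1 = 2 × 0.6759 × 0.3241 = 0.438118
Relative intensity = 0.438118 / 0.456841 × 100 = 95.90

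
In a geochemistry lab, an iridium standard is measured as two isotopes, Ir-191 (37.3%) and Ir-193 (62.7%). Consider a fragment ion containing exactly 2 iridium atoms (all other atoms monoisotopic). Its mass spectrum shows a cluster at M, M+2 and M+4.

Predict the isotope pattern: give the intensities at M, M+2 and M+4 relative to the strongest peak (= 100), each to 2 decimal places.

29.74 : 100.00 : 84.05

The 2 Ir atoms are independent, so intensities follow the terms of (0.373 + 0.627)^2.
P(M) = 0.373^2 = 0.139129
P(M+2) = 2 × 0.373^1 × 0.627^1 = 0.467742
P(M+4) = 0.627^2 = 0.393129
The M+2 peak is largest (0.467742); scaling to 100 gives 29.74 : 100.00 : 84.05.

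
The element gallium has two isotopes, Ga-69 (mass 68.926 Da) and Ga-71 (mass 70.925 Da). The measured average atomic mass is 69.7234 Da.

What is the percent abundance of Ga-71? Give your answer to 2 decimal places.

Writing the weighted mean with unknown fraction x of Ga-69:
68.926·x + 70.925·(1 − x) = 69.7234
(68.926 − 70.925)·x = 69.7234 − 70.925
x = -1.2016 / -1.999 = 0.60110 → 60.11% Ga-69, 39.89% Ga-71.

39.89%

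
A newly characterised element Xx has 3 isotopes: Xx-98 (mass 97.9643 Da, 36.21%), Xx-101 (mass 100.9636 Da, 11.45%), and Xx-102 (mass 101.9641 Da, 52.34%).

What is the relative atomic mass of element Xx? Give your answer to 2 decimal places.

The abundance-weighted mean is 0.3621 × 97.9643 + 0.1145 × 100.9636 + 0.5234 × 101.9641
= 35.47287 + 11.56033 + 53.36801 = 100.40121 Da

100.40 Da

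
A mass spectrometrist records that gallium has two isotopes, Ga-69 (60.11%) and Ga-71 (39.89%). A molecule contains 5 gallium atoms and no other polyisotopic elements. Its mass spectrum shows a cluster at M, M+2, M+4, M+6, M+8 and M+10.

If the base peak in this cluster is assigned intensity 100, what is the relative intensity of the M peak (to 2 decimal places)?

(0.6011 + 0.3989)^5 gives M 0.0785, M+2 0.2604, M+4 0.3456, M+6 0.2293, M+8 0.0761, M+10 0.0101; the largest is M+4.
P(M+4) = C(5,2) × 0.6011^3 × 0.3989^2 = 10 × 0.21719018 × 0.15912121 = 0.345596 (base)
P(M) = C(5,0) × 0.6011^5 × 0.3989^0 = 1 × 0.07847542 × 1.0000 = 0.078475
Relative intensity = 0.078475 / 0.345596 × 100 = 22.71

22.71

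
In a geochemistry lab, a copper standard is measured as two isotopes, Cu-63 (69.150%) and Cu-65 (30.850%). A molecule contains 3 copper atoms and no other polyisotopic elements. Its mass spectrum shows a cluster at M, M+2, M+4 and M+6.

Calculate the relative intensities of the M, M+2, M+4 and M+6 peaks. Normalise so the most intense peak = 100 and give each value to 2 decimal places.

Each Cu atom is independently Cu-63 (p = 0.69150) or Cu-65 (q = 0.30850); the cluster is the binomial expansion (p + q)^3.
P(M) = 0.69150^3 = 0.330656
P(M+2) = 3 × 0.69150^2 × 0.30850^1 = 0.442548
P(M+4) = 3 × 0.69150^1 × 0.30850^2 = 0.197435
P(M+6) = 0.30850^3 = 0.029361
The M+2 peak is largest (0.442548); scaling to 100 gives 74.72 : 100.00 : 44.61 : 6.63.

74.72 : 100.00 : 44.61 : 6.63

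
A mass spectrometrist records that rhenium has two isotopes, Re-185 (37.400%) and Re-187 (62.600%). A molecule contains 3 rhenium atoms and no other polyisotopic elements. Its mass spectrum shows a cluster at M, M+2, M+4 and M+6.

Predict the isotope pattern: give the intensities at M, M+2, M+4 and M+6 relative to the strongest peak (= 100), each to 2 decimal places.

11.90 : 59.74 : 100.00 : 55.79

The 3 Re atoms are independent, so intensities follow the terms of (0.37400 + 0.62600)^3.
P(M) = 0.37400^3 = 0.052314
P(M+2) = 3 × 0.37400^2 × 0.62600^1 = 0.262687
P(M+4) = 3 × 0.37400^1 × 0.62600^2 = 0.439685
P(M+6) = 0.62600^3 = 0.245314
The M+4 peak is largest (0.439685); scaling to 100 gives 11.90 : 59.74 : 100.00 : 55.79.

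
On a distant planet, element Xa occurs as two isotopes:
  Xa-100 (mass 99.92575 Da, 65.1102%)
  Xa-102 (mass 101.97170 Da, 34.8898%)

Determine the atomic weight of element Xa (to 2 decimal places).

Average mass = Σ (abundance × isotope mass) = 0.651102 × 99.92575 + 0.348898 × 101.97170
= 65.061856 + 35.577722 = 100.639578 Da

100.64 Da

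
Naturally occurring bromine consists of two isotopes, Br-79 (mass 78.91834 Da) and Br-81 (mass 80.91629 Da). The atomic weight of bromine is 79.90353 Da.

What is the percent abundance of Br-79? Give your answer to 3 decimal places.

50.690%

Writing the weighted mean with unknown fraction x of Br-79:
78.91834·x + 80.91629·(1 − x) = 79.90353
(78.91834 − 80.91629)·x = 79.90353 − 80.91629
x = -1.01276 / -1.99795 = 0.50690 → 50.690% Br-79, 49.310% Br-81.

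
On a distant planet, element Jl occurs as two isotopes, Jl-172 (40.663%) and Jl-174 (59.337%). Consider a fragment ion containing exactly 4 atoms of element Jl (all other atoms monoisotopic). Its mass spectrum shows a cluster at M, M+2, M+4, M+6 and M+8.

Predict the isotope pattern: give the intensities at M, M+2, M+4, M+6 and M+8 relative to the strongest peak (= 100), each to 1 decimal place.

7.8 : 45.7 : 100.0 : 97.3 : 35.5

The 4 Jl atoms are independent, so intensities follow the terms of (0.40663 + 0.59337)^4.
P(M) = 0.40663^4 = 0.027340
P(M+2) = 4 × 0.40663^3 × 0.59337^1 = 0.159582
P(M+4) = 6 × 0.40663^2 × 0.59337^2 = 0.349302
P(M+6) = 4 × 0.40663^1 × 0.59337^3 = 0.339810
P(M+8) = 0.59337^4 = 0.123966
The M+4 peak is largest (0.349302); scaling to 100 gives 7.8 : 45.7 : 100.0 : 97.3 : 35.5.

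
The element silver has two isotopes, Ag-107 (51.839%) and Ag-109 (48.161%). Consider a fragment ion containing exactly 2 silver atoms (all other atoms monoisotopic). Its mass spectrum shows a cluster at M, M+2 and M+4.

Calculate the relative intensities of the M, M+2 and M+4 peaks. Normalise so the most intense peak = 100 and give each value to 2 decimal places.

53.82 : 100.00 : 46.45

The 2 Ag atoms are independent, so intensities follow the terms of (0.51839 + 0.48161)^2.
P(M) = 0.51839^2 = 0.268728
P(M+2) = 2 × 0.51839^1 × 0.48161^1 = 0.499324
P(M+4) = 0.48161^2 = 0.231948
The M+2 peak is largest (0.499324); scaling to 100 gives 53.82 : 100.00 : 46.45.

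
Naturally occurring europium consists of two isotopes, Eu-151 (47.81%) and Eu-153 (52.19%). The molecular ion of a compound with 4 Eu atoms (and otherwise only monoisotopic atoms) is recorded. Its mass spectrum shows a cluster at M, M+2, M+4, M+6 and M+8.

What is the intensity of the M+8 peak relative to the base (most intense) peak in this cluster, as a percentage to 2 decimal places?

(0.4781 + 0.5219)^4 gives M 0.0522, M+2 0.2281, M+4 0.3736, M+6 0.2719, M+8 0.0742; the largest is M+4.
P(M+4) = C(4,2) × 0.4781^2 × 0.5219^2 = 6 × 0.22857961 × 0.27237961 = 0.373563 (base)
P(M+8) = C(4,4) × 0.4781^0 × 0.5219^4 = 1 × 1.0000 × 0.07419065 = 0.074191
Relative intensity = 0.074191 / 0.373563 × 100 = 19.86

19.86%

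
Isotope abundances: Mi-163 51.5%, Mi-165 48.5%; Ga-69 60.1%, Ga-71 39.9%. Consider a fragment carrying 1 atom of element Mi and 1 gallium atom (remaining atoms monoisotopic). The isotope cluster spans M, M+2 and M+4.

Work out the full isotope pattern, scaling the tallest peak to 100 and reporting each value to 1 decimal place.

62.3 : 100.0 : 38.9

Element Mi pattern (n=1): 0.5150 : 0.4850
Gallium pattern (n=1): 0.6010 : 0.3990
Convolve the two distributions (both contribute in 2-u steps):
  M: 0.5150×0.6010 = 0.309515
  M+2: 0.5150×0.3990 + 0.4850×0.6010 = 0.496970
  M+4: 0.4850×0.3990 = 0.193515
Scale to base peak (0.496970) = 100: 62.3 : 100.0 : 38.9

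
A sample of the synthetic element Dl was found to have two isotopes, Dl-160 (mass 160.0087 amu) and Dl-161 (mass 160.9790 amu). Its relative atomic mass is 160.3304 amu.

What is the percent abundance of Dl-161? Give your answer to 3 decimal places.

33.155%

Let x be the fractional abundance of Dl-160; then Dl-161 has abundance 1 − x.
160.0087·x + 160.9790·(1 − x) = 160.3304
(160.0087 − 160.9790)·x = 160.3304 − 160.9790
x = -0.6486 / -0.9703 = 0.66845 → 66.845% Dl-160, 33.155% Dl-161.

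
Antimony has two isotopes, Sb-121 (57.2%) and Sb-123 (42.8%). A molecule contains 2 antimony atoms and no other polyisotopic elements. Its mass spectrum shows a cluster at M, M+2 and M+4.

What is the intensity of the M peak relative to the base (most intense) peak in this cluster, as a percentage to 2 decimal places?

Binomial terms of (0.572 + 0.428)^2: M 0.3272, M+2 0.4896, M+4 0.1832 → M+2 is the base peak.
P(M+2) = C(2,1) × 0.572^1 × 0.428^1 = 2 × 0.5720 × 0.4280 = 0.489632 (base)
P(M) = C(2,0) × 0.572^2 × 0.428^0 = 1 × 0.327184 × 1.0000 = 0.327184
Relative intensity = 0.327184 / 0.489632 × 100 = 66.82

66.82%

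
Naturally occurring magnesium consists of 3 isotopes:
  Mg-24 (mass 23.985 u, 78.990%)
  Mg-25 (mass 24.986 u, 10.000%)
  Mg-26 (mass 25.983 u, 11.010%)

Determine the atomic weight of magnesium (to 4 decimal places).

Average mass = Σ (abundance × isotope mass) = 0.78990 × 23.985 + 0.10000 × 24.986 + 0.11010 × 25.983
= 18.94575 + 2.49860 + 2.86073 = 24.30508 u

24.3051 u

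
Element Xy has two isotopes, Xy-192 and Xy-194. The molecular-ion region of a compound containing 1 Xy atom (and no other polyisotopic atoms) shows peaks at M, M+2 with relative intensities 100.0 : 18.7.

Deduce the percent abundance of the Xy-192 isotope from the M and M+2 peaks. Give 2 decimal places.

If p is the fraction of Xy that is Xy-192, then I(M+2)/I(M) = [C(1,1)·p^0·(1−p)] / p^1 = 1·(1−p)/p = 18.7/100.0 = 0.1870
(1−p)/p = 0.1870/1 = 0.1870  ⇒  p = 1/(1 + 0.1870) = 0.8425
Xy-192: 84.25%, Xy-194: 15.75%.

84.25%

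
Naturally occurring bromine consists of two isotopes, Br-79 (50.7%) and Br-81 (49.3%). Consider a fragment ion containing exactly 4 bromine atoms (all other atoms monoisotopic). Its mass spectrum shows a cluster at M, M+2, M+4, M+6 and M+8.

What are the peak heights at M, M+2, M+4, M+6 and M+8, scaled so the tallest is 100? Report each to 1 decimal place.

The 4 Br atoms are independent, so intensities follow the terms of (0.507 + 0.493)^4.
P(M) = 0.507^4 = 0.066074
P(M+2) = 4 × 0.507^3 × 0.493^1 = 0.256999
P(M+4) = 6 × 0.507^2 × 0.493^2 = 0.374853
P(M+6) = 4 × 0.507^1 × 0.493^3 = 0.243001
P(M+8) = 0.493^4 = 0.059073
The M+4 peak is largest (0.374853); scaling to 100 gives 17.6 : 68.6 : 100.0 : 64.8 : 15.8.

17.6 : 68.6 : 100.0 : 64.8 : 15.8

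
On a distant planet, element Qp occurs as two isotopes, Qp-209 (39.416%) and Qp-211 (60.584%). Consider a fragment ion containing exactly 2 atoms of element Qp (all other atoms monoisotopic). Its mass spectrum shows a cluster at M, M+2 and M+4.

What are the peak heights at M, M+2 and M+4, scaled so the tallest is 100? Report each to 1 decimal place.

Each Qp atom is independently Qp-209 (p = 0.39416) or Qp-211 (q = 0.60584); the cluster is the binomial expansion (p + q)^2.
P(M) = 0.39416^2 = 0.155362
P(M+2) = 2 × 0.39416^1 × 0.60584^1 = 0.477596
P(M+4) = 0.60584^2 = 0.367042
The M+2 peak is largest (0.477596); scaling to 100 gives 32.5 : 100.0 : 76.9.

32.5 : 100.0 : 76.9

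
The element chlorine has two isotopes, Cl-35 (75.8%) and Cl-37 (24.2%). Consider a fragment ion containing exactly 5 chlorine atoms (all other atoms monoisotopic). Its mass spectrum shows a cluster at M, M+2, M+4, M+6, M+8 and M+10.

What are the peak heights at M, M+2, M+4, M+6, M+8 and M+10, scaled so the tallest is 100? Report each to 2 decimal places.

Expanding (0.758 + 0.242)^5:
P(M) = 0.758^5 = 0.250234
P(M+2) = 5 × 0.758^4 × 0.242^1 = 0.399450
P(M+4) = 10 × 0.758^3 × 0.242^2 = 0.255058
P(M+6) = 10 × 0.758^2 × 0.242^3 = 0.081430
P(M+8) = 5 × 0.758^1 × 0.242^4 = 0.012999
P(M+10) = 0.242^5 = 0.000830
The M+2 peak is largest (0.399450); scaling to 100 gives 62.64 : 100.00 : 63.85 : 20.39 : 3.25 : 0.21.

62.64 : 100.00 : 63.85 : 20.39 : 3.25 : 0.21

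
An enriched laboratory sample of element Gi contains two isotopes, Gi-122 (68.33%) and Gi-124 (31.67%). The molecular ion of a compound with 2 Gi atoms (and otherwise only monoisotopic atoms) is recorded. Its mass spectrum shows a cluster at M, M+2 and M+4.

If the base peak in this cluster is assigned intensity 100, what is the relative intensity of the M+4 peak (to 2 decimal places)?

(0.6833 + 0.3167)^2 gives M 0.4669, M+2 0.4328, M+4 0.1003; the largest is M.
P(M) = C(2,0) × 0.6833^2 × 0.3167^0 = 1 × 0.46689889 × 1.0000 = 0.466899 (base)
P(M+4) = C(2,2) × 0.6833^0 × 0.3167^2 = 1 × 1.0000 × 0.10029889 = 0.100299
Relative intensity = 0.100299 / 0.466899 × 100 = 21.48

21.48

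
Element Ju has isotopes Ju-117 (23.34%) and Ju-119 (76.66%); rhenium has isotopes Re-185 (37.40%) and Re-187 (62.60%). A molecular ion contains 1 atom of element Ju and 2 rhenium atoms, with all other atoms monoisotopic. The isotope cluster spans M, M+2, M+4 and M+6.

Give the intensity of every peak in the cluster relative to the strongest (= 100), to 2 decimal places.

Element Ju pattern (n=1): 0.2334 : 0.7666
Rhenium pattern (n=2): 0.139876 : 0.468248 : 0.391876
Convolve the two distributions (both contribute in 2-u steps):
  M: 0.2334×0.139876 = 0.032647
  M+2: 0.2334×0.468248 + 0.7666×0.139876 = 0.216518
  M+4: 0.2334×0.391876 + 0.7666×0.468248 = 0.450423
  M+6: 0.7666×0.391876 = 0.300412
Scale to base peak (0.450423) = 100: 7.25 : 48.07 : 100.00 : 66.70

7.25 : 48.07 : 100.00 : 66.70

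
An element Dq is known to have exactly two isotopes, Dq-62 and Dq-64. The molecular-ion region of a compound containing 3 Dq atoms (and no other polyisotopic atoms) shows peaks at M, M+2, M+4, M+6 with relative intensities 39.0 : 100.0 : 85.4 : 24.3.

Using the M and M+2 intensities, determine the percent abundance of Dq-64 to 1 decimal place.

46.1%

Write p for the Dq-62 fraction. I(M+2)/I(M) = [C(3,1)·p^2·(1−p)] / p^3 = 3·(1−p)/p = 100.0/39.0 = 2.5641
(1−p)/p = 2.5641/3 = 0.8547  ⇒  p = 1/(1 + 0.8547) = 0.5392
Dq-62: 53.9%, Dq-64: 46.1%.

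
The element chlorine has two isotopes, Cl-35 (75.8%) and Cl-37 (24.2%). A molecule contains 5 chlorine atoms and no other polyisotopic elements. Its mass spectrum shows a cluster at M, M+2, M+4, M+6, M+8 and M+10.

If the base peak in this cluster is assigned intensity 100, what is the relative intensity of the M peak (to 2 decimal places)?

Term probabilities: M 0.2502, M+2 0.3994, M+4 0.2551, M+6 0.0814, M+8 0.0130, M+10 0.0008. Base peak = M+2.
P(M+2) = C(5,1) × 0.758^4 × 0.242^1 = 5 × 0.33012379 × 0.2420 = 0.399450 (base)
P(M) = C(5,0) × 0.758^5 × 0.242^0 = 1 × 0.25023383 × 1.0000 = 0.250234
Relative intensity = 0.250234 / 0.399450 × 100 = 62.64

62.64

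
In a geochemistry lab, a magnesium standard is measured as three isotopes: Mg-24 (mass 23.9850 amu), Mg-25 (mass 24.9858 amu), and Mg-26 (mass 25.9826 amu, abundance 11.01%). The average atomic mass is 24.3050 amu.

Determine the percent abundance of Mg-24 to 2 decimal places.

78.99%

Let x and y be the fractions of Mg-24 and Mg-25. Then x + y = 1 − 0.1101 = 0.8899 and 23.9850x + 24.9858y = 24.3050 − 0.1101×25.9826 = 21.44431574.
Substituting: 23.9850x + 24.9858(0.8899 − x) = 21.44431574
(23.9850 − 24.9858)x = -0.79054768  ⇒  x = 0.78992, y = 0.09998
Mg-24: 78.99%, Mg-25: 10.00%.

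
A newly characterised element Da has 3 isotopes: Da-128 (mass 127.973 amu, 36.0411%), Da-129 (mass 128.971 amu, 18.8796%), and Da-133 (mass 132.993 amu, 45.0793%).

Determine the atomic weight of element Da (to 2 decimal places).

130.42 amu

Ar = Σ fᵢ·mᵢ = 0.360411 × 127.973 + 0.188796 × 128.971 + 0.450793 × 132.993
= 46.1229 + 24.3492 + 59.9523 = 130.4244 amu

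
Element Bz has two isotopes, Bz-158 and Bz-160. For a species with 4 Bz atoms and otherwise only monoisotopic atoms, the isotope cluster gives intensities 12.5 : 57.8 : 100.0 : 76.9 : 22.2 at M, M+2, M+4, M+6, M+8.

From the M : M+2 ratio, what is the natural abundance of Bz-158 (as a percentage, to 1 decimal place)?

Write p for the Bz-158 fraction. I(M+2)/I(M) = [C(4,1)·p^3·(1−p)] / p^4 = 4·(1−p)/p = 57.8/12.5 = 4.6240
(1−p)/p = 4.6240/4 = 1.1560  ⇒  p = 1/(1 + 1.1560) = 0.4638
Bz-158: 46.4%, Bz-160: 53.6%.

46.4%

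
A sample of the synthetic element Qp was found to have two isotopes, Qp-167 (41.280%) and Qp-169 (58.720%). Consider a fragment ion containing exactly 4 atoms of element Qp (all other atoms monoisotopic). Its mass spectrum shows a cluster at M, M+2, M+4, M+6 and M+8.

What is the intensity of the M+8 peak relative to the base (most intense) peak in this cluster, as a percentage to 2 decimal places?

(0.41280 + 0.58720)^4 gives M 0.0290, M+2 0.1652, M+4 0.3525, M+6 0.3343, M+8 0.1189; the largest is M+4.
P(M+4) = C(4,2) × 0.41280^2 × 0.58720^2 = 6 × 0.17040384 × 0.34480384 = 0.352535 (base)
P(M+8) = C(4,4) × 0.41280^0 × 0.58720^4 = 1 × 1.0000 × 0.11888969 = 0.118890
Relative intensity = 0.118890 / 0.352535 × 100 = 33.72

33.72%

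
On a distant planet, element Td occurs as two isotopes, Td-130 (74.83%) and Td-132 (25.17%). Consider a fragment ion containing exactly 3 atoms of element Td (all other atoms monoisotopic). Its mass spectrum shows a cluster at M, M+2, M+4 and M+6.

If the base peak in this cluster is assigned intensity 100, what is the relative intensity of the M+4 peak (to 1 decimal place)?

33.6

Binomial terms of (0.7483 + 0.2517)^3: M 0.4190, M+2 0.4228, M+4 0.1422, M+6 0.0159 → M+2 is the base peak.
P(M+2) = C(3,1) × 0.7483^2 × 0.2517^1 = 3 × 0.55995289 × 0.2517 = 0.422820 (base)
P(M+4) = C(3,2) × 0.7483^1 × 0.2517^2 = 3 × 0.7483 × 0.06335289 = 0.142221
Relative intensity = 0.142221 / 0.422820 × 100 = 33.6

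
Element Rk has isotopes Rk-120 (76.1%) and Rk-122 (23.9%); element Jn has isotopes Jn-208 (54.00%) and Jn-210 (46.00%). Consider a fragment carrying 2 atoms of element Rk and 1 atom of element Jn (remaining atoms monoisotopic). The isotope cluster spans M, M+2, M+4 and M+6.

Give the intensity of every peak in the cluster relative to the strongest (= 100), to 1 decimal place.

67.6 : 100.0 : 42.8 : 5.7

Element Rk pattern (n=2): 0.579121 : 0.363758 : 0.057121
Element Jn pattern (n=1): 0.5400 : 0.4600
Convolve the two distributions (both contribute in 2-u steps):
  M: 0.579121×0.5400 = 0.312725
  M+2: 0.579121×0.4600 + 0.363758×0.5400 = 0.462825
  M+4: 0.363758×0.4600 + 0.057121×0.5400 = 0.198174
  M+6: 0.057121×0.4600 = 0.026276
Scale to base peak (0.462825) = 100: 67.6 : 100.0 : 42.8 : 5.7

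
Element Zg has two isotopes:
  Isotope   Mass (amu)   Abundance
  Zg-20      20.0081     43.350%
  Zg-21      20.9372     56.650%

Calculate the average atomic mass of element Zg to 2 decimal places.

Weight each isotope mass by its fractional abundance: 0.43350 × 20.0081 + 0.56650 × 20.9372
= 8.67351 + 11.86092 = 20.53443 amu

20.53 amu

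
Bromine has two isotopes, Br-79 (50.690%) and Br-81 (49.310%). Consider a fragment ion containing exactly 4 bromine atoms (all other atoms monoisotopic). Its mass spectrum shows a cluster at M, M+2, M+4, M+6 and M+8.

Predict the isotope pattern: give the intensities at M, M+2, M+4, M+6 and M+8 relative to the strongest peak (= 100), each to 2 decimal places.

Expanding (0.50690 + 0.49310)^4:
P(M) = 0.50690^4 = 0.066022
P(M+2) = 4 × 0.50690^3 × 0.49310^1 = 0.256899
P(M+4) = 6 × 0.50690^2 × 0.49310^2 = 0.374857
P(M+6) = 4 × 0.50690^1 × 0.49310^3 = 0.243101
P(M+8) = 0.49310^4 = 0.059121
The M+4 peak is largest (0.374857); scaling to 100 gives 17.61 : 68.53 : 100.00 : 64.85 : 15.77.

17.61 : 68.53 : 100.00 : 64.85 : 15.77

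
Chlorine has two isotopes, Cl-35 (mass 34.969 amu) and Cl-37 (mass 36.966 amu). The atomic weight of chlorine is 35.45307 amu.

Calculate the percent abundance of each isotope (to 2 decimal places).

Cl-35: 75.76%, Cl-37: 24.24%

Let x be the fractional abundance of Cl-35; then Cl-37 has abundance 1 − x.
34.969·x + 36.966·(1 − x) = 35.45307
(34.969 − 36.966)·x = 35.45307 − 36.966
x = -1.51293 / -1.997 = 0.75760 → 75.76% Cl-35, 24.24% Cl-37.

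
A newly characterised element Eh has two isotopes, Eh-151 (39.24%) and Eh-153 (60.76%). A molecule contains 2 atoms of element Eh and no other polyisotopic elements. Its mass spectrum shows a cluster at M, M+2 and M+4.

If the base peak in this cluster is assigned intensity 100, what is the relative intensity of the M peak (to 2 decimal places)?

32.29

(0.3924 + 0.6076)^2 gives M 0.1540, M+2 0.4768, M+4 0.3692; the largest is M+2.
P(M+2) = C(2,1) × 0.3924^1 × 0.6076^1 = 2 × 0.3924 × 0.6076 = 0.476844 (base)
P(M) = C(2,0) × 0.3924^2 × 0.6076^0 = 1 × 0.15397776 × 1.0000 = 0.153978
Relative intensity = 0.153978 / 0.476844 × 100 = 32.29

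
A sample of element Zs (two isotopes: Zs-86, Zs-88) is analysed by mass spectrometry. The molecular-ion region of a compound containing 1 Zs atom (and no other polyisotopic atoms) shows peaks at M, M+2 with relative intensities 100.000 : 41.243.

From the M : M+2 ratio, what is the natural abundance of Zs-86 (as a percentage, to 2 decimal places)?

Let p = fractional abundance of Zs-86. I(M+2)/I(M) = [C(1,1)·p^0·(1−p)] / p^1 = 1·(1−p)/p = 41.243/100.000 = 0.4124
(1−p)/p = 0.4124/1 = 0.4124  ⇒  p = 1/(1 + 0.4124) = 0.7080
Zs-86: 70.80%, Zs-88: 29.20%.

70.80%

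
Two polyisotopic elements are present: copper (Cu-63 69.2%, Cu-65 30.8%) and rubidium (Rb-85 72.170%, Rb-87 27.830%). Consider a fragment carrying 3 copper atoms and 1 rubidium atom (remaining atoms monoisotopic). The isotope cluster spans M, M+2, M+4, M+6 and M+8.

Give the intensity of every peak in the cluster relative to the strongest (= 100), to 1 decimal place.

Copper pattern (n=3): 0.33137389 : 0.44247034 : 0.19693766 : 0.02921811
Rubidium pattern (n=1): 0.7217 : 0.2783
Convolve the two distributions (both contribute in 2-u steps):
  M: 0.33137389×0.7217 = 0.239153
  M+2: 0.33137389×0.2783 + 0.44247034×0.7217 = 0.411552
  M+4: 0.44247034×0.2783 + 0.19693766×0.7217 = 0.265269
  M+6: 0.19693766×0.2783 + 0.02921811×0.7217 = 0.075894
  M+8: 0.02921811×0.2783 = 0.008131
Scale to base peak (0.411552) = 100: 58.1 : 100.0 : 64.5 : 18.4 : 2.0

58.1 : 100.0 : 64.5 : 18.4 : 2.0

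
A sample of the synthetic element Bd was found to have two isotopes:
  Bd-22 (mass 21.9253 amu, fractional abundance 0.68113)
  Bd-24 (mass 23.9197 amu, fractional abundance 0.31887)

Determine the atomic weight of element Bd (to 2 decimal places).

22.56 amu

The abundance-weighted mean is 0.68113 × 21.9253 + 0.31887 × 23.9197
= 14.93398 + 7.62727 = 22.56125 amu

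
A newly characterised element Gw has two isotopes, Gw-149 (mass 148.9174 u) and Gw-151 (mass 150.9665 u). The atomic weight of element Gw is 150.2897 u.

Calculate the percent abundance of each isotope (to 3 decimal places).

Gw-149: 33.029%, Gw-151: 66.971%

With x = fraction of Gw-149 (so Gw-151 is 1 − x):
148.9174·x + 150.9665·(1 − x) = 150.2897
(148.9174 − 150.9665)·x = 150.2897 − 150.9665
x = -0.6768 / -2.0491 = 0.33029 → 33.029% Gw-149, 66.971% Gw-151.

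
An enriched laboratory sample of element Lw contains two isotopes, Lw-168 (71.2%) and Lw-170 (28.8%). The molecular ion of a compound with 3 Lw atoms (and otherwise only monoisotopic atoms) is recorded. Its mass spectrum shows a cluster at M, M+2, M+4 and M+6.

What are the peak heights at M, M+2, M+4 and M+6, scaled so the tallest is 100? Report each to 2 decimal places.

Expanding (0.712 + 0.288)^3:
P(M) = 0.712^3 = 0.360944
P(M+2) = 3 × 0.712^2 × 0.288^1 = 0.438000
P(M+4) = 3 × 0.712^1 × 0.288^2 = 0.177168
P(M+6) = 0.288^3 = 0.023888
The M+2 peak is largest (0.438000); scaling to 100 gives 82.41 : 100.00 : 40.45 : 5.45.

82.41 : 100.00 : 40.45 : 5.45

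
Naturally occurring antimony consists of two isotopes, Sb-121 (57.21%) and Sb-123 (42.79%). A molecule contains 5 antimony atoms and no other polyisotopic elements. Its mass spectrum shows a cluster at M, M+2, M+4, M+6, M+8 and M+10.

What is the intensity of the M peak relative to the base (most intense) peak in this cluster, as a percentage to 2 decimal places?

Binomial terms of (0.5721 + 0.4279)^5: M 0.0613, M+2 0.2292, M+4 0.3428, M+6 0.2564, M+8 0.0959, M+10 0.0143 → M+4 is the base peak.
P(M+4) = C(5,2) × 0.5721^3 × 0.4279^2 = 10 × 0.18724742 × 0.18309841 = 0.342847 (base)
P(M) = C(5,0) × 0.5721^5 × 0.4279^0 = 1 × 0.06128578 × 1.0000 = 0.061286
Relative intensity = 0.061286 / 0.342847 × 100 = 17.88

17.88%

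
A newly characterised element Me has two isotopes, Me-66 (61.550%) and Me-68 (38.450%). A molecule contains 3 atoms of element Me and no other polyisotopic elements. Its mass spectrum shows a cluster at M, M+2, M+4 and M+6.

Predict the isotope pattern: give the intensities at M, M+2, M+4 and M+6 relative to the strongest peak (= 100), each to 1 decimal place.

53.4 : 100.0 : 62.5 : 13.0

The 3 Me atoms are independent, so intensities follow the terms of (0.61550 + 0.38450)^3.
P(M) = 0.61550^3 = 0.233176
P(M+2) = 3 × 0.61550^2 × 0.38450^1 = 0.436992
P(M+4) = 3 × 0.61550^1 × 0.38450^2 = 0.272987
P(M+6) = 0.38450^3 = 0.056845
The M+2 peak is largest (0.436992); scaling to 100 gives 53.4 : 100.0 : 62.5 : 13.0.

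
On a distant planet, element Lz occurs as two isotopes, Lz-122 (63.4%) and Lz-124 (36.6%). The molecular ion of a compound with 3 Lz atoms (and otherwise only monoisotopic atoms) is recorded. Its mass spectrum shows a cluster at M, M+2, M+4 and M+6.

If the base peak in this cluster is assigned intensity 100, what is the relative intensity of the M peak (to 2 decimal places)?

57.74

(0.634 + 0.366)^3 gives M 0.2548, M+2 0.4413, M+4 0.2548, M+6 0.0490; the largest is M+2.
P(M+2) = C(3,1) × 0.634^2 × 0.366^1 = 3 × 0.401956 × 0.3660 = 0.441348 (base)
P(M) = C(3,0) × 0.634^3 × 0.366^0 = 1 × 0.2548401 × 1.0000 = 0.254840
Relative intensity = 0.254840 / 0.441348 × 100 = 57.74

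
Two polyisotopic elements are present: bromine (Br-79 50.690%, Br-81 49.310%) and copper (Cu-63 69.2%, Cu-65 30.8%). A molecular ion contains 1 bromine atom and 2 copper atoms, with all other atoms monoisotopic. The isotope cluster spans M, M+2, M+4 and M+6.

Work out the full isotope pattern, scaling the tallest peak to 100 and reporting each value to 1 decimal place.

53.7 : 100.0 : 57.1 : 10.3

Bromine pattern (n=1): 0.5069 : 0.4931
Copper pattern (n=2): 0.478864 : 0.426272 : 0.094864
Convolve the two distributions (both contribute in 2-u steps):
  M: 0.5069×0.478864 = 0.242736
  M+2: 0.5069×0.426272 + 0.4931×0.478864 = 0.452205
  M+4: 0.5069×0.094864 + 0.4931×0.426272 = 0.258281
  M+6: 0.4931×0.094864 = 0.046777
Scale to base peak (0.452205) = 100: 53.7 : 100.0 : 57.1 : 10.3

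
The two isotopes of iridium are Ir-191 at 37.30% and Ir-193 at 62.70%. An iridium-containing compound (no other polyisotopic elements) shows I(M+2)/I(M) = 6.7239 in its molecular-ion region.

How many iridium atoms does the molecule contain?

4

The M+2/M ratio from n Ir atoms is n · q/p = n · 0.6270/0.3730.
n = 6.7239 × 0.3730/0.6270 = 4.00 ≈ 4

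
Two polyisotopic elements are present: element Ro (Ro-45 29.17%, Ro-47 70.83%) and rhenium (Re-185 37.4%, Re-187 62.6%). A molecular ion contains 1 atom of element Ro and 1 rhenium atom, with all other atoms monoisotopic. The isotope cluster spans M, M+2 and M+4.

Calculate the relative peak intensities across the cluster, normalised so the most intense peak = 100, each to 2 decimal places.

24.38 : 100.00 : 99.08

Element Ro pattern (n=1): 0.2917 : 0.7083
Rhenium pattern (n=1): 0.3740 : 0.6260
Convolve the two distributions (both contribute in 2-u steps):
  M: 0.2917×0.3740 = 0.109096
  M+2: 0.2917×0.6260 + 0.7083×0.3740 = 0.447508
  M+4: 0.7083×0.6260 = 0.443396
Scale to base peak (0.447508) = 100: 24.38 : 100.00 : 99.08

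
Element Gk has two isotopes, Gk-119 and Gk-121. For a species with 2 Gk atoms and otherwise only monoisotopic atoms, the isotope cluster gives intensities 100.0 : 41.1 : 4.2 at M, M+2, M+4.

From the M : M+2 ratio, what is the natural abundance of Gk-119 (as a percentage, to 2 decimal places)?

Write p for the Gk-119 fraction. I(M+2)/I(M) = [C(2,1)·p^1·(1−p)] / p^2 = 2·(1−p)/p = 41.1/100.0 = 0.4110
(1−p)/p = 0.4110/2 = 0.2055  ⇒  p = 1/(1 + 0.2055) = 0.8295
Gk-119: 82.95%, Gk-121: 17.05%.

82.95%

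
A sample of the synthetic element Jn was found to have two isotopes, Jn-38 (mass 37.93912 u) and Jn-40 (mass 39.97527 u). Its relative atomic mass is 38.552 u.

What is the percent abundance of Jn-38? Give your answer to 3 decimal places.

Let x be the fractional abundance of Jn-38; then Jn-40 has abundance 1 − x.
37.93912·x + 39.97527·(1 − x) = 38.552
(37.93912 − 39.97527)·x = 38.552 − 39.97527
x = -1.42327 / -2.03615 = 0.69900 → 69.900% Jn-38, 30.100% Jn-40.

69.900%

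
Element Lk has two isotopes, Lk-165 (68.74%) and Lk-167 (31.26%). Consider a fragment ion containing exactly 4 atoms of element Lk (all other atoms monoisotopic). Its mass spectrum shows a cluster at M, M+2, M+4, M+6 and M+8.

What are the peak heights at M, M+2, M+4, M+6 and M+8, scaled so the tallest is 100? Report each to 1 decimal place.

Expanding (0.6874 + 0.3126)^4:
P(M) = 0.6874^4 = 0.223274
P(M+2) = 4 × 0.6874^3 × 0.3126^1 = 0.406142
P(M+4) = 6 × 0.6874^2 × 0.3126^2 = 0.277044
P(M+6) = 4 × 0.6874^1 × 0.3126^3 = 0.083992
P(M+8) = 0.3126^4 = 0.009549
The M+2 peak is largest (0.406142); scaling to 100 gives 55.0 : 100.0 : 68.2 : 20.7 : 2.4.

55.0 : 100.0 : 68.2 : 20.7 : 2.4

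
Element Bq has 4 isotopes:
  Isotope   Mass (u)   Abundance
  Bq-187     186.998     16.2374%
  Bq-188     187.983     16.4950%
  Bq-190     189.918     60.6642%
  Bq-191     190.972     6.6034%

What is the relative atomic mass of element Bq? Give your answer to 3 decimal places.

The abundance-weighted mean is 0.162374 × 186.998 + 0.164950 × 187.983 + 0.606642 × 189.918 + 0.066034 × 190.972
= 30.3636 + 31.0078 + 115.2122 + 12.6106 = 189.1942 u

189.194 u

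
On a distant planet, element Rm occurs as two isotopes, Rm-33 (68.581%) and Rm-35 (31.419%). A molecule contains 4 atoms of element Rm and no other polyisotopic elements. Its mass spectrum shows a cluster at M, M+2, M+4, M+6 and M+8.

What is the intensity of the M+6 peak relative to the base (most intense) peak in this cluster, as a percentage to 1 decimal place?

Term probabilities: M 0.2212, M+2 0.4054, M+4 0.2786, M+6 0.0851, M+8 0.0097. Base peak = M+2.
P(M+2) = C(4,1) × 0.68581^3 × 0.31419^1 = 4 × 0.32256069 × 0.31419 = 0.405381 (base)
P(M+6) = C(4,3) × 0.68581^1 × 0.31419^3 = 4 × 0.68581 × 0.03101538 = 0.085083
Relative intensity = 0.085083 / 0.405381 × 100 = 21.0

21.0%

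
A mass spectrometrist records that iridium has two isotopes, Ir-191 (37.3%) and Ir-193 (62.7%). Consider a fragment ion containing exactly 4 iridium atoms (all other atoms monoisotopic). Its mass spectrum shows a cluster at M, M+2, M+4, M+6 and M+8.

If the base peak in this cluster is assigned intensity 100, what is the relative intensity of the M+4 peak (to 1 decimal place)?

(0.373 + 0.627)^4 gives M 0.0194, M+2 0.1302, M+4 0.3282, M+6 0.3678, M+8 0.1546; the largest is M+6.
P(M+6) = C(4,3) × 0.373^1 × 0.627^3 = 4 × 0.3730 × 0.24649188 = 0.367766 (base)
P(M+4) = C(4,2) × 0.373^2 × 0.627^2 = 6 × 0.139129 × 0.393129 = 0.328174
Relative intensity = 0.328174 / 0.367766 × 100 = 89.2

89.2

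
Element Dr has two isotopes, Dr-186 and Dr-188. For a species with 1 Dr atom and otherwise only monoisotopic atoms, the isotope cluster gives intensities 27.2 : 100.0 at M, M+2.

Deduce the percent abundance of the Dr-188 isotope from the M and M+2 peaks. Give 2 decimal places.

If p is the fraction of Dr that is Dr-186, then I(M+2)/I(M) = [C(1,1)·p^0·(1−p)] / p^1 = 1·(1−p)/p = 100.0/27.2 = 3.6765
(1−p)/p = 3.6765/1 = 3.6765  ⇒  p = 1/(1 + 3.6765) = 0.2138
Dr-186: 21.38%, Dr-188: 78.62%.

78.62%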